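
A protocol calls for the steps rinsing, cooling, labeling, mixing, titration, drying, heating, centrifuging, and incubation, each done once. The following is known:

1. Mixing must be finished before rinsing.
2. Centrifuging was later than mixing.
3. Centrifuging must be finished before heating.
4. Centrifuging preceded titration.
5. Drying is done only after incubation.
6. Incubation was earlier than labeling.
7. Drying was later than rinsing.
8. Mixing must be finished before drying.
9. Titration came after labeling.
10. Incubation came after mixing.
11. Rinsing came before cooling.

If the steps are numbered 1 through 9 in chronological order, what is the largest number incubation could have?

Incubation must come before drying, labeling, and titration — 3 steps forced after it.
Everything else can be placed before incubation in some valid order, so incubation can sit as late as position 9 − 3 = 6.

6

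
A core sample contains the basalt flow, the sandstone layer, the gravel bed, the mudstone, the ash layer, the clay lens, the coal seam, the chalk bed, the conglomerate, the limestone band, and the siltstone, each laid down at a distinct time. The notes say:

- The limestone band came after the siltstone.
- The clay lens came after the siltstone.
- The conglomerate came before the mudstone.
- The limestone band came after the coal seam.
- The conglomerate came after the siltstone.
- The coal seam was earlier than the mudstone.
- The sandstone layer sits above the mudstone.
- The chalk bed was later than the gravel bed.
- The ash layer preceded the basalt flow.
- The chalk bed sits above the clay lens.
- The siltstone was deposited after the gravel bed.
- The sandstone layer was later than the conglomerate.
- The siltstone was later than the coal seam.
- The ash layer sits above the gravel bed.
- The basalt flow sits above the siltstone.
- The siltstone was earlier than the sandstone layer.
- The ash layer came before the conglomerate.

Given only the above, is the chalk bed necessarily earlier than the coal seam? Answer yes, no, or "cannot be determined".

no

Tracing the constraints gives the coal seam → the siltstone → the clay lens → the chalk bed, so the coal seam must come before the chalk bed.
That means the chalk bed cannot be before the coal seam.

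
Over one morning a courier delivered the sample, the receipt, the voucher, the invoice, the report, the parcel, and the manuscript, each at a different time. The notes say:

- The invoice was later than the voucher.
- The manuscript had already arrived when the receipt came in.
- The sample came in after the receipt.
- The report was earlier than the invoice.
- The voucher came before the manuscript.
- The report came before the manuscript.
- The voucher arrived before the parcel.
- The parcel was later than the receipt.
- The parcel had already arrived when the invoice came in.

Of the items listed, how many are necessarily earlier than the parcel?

Directly stated before the parcel: the receipt and the voucher.
The manuscript reaches the parcel via the manuscript → the receipt → the parcel.
The report reaches the parcel via the report → the manuscript → the receipt → the parcel.
No chain forces the sample (or any of the others) ahead of the parcel.
That's the manuscript, the receipt, the report, and the voucher — 4 in all.

4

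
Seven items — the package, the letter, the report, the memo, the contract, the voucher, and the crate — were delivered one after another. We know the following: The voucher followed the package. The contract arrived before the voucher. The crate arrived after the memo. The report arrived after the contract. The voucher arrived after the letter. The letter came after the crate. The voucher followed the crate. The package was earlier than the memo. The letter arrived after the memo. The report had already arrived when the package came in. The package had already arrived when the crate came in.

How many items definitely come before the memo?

3

Directly stated before the memo: the package.
The contract reaches the memo via the contract → the report → the package → the memo.
The report reaches the memo via the report → the package → the memo.
That's the contract, the package, and the report — 3 in all.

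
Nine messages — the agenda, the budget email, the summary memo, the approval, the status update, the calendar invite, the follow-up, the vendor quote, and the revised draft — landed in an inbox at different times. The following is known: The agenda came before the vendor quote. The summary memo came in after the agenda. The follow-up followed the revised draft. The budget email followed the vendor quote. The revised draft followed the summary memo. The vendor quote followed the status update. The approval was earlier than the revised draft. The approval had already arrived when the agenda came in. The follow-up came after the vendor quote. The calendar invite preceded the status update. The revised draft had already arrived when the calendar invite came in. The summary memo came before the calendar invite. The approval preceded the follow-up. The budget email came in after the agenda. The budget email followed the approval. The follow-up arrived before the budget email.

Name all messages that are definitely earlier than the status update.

Directly stated before the status update: the calendar invite.
The agenda reaches the status update via the agenda → the summary memo → the calendar invite → the status update.
The approval reaches the status update via the approval → the revised draft → the calendar invite → the status update.
The revised draft reaches the status update via the revised draft → the calendar invite → the status update.
Likewise the summary memo reaches the status update by chaining the stated constraints.
No chain forces the follow-up (or any of the others) ahead of the status update.

the agenda, the approval, the calendar invite, the revised draft, the summary memo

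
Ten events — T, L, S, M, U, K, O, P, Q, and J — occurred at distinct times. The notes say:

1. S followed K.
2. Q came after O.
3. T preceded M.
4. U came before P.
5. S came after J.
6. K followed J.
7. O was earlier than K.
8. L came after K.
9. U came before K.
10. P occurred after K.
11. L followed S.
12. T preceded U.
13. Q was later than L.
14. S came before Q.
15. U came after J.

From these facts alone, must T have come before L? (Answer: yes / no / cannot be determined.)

yes

Chain the constraints: T → U → K → L. Each link is directly stated, so T comes before L.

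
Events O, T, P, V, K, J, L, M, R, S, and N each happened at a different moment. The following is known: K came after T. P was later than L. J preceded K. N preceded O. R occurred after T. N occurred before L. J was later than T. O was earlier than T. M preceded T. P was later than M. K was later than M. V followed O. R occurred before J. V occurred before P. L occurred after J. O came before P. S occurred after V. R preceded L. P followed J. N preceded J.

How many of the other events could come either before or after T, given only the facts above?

Forced before T: M, N, and O; forced after T: J, K, L, P, and R.
That leaves S and V with no forced order relative to T — 2.

2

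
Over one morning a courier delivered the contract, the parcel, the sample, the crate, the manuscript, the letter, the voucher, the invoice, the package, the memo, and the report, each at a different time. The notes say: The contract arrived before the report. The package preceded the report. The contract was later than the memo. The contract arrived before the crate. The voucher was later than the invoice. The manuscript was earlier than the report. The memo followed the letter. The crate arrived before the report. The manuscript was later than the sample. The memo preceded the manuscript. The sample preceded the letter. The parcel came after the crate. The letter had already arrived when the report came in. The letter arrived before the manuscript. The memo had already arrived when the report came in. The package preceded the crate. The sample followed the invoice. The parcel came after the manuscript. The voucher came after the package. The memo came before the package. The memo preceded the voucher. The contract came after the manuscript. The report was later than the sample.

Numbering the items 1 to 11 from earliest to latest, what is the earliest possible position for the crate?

The contract, the invoice, the letter, the manuscript, the memo, the package, and the sample must all come before the crate — 7 forced predecessors.
Nothing else is forced ahead of the crate, so its earliest slot is position 7 + 1 = 8.

8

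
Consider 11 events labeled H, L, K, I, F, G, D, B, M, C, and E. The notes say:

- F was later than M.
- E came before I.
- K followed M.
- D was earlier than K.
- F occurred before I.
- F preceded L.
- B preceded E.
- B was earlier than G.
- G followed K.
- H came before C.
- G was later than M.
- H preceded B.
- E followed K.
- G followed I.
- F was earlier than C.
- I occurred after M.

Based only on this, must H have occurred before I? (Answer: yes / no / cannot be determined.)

Chain the constraints: H → B → E → I. Each link is directly stated, so H comes before I.

yes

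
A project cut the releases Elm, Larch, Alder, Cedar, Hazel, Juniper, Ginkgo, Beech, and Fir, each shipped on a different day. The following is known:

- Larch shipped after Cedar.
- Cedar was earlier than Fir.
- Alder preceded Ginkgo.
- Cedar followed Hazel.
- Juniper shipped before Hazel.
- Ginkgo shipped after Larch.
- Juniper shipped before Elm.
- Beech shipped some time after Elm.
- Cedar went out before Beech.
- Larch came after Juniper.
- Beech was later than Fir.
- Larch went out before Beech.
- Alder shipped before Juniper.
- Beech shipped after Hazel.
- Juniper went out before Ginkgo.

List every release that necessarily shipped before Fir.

Alder, Cedar, Hazel, Juniper

Directly stated before Fir: Cedar.
Alder reaches Fir via Alder → Juniper → Hazel → Cedar → Fir.
Hazel reaches Fir via Hazel → Cedar → Fir.
Juniper reaches Fir via Juniper → Hazel → Cedar → Fir.
No chain forces Ginkgo (or any of the others) ahead of Fir.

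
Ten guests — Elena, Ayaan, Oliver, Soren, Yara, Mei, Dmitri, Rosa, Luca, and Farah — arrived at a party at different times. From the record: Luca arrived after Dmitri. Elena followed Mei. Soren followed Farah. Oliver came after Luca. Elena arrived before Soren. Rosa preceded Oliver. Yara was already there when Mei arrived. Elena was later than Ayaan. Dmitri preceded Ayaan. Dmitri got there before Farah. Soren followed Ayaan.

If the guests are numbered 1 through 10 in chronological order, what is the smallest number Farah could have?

2

Dmitri must come before Farah — 1 forced predecessor.
Nothing else is forced ahead of Farah, so their earliest slot is position 1 + 1 = 2.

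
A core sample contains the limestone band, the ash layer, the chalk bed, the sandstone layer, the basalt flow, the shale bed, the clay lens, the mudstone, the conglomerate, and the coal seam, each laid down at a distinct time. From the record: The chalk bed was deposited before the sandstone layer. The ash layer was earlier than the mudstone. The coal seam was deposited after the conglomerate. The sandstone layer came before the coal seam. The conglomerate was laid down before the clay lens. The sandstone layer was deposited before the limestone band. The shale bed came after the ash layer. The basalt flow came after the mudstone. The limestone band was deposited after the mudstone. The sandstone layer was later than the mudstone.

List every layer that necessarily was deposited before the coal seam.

Directly stated before the coal seam: the conglomerate and the sandstone layer.
The ash layer reaches the coal seam via the ash layer → the mudstone → the sandstone layer → the coal seam.
The chalk bed reaches the coal seam via the chalk bed → the sandstone layer → the coal seam.
The mudstone reaches the coal seam via the mudstone → the sandstone layer → the coal seam.
No chain forces the limestone band (or any of the others) ahead of the coal seam.

the ash layer, the chalk bed, the conglomerate, the mudstone, the sandstone layer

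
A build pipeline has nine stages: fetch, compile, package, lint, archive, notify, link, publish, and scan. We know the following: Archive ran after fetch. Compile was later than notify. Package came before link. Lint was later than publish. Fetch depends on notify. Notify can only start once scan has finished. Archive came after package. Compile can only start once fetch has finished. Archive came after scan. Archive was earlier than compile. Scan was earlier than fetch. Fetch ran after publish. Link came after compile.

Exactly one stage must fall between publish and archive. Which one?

fetch

Tracing the constraints gives publish → fetch → archive, so fetch sits after publish and before archive.
No other stage is forced both after publish and before archive.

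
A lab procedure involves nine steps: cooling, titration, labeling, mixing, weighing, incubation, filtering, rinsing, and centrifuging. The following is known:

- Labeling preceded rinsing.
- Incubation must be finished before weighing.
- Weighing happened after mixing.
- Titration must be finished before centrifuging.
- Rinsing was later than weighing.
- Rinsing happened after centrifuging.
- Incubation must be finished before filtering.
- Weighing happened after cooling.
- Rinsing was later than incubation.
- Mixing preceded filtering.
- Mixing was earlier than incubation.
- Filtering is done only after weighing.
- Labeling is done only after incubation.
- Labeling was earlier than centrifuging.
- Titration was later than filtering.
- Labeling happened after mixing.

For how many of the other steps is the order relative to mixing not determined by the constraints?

Forced after mixing: centrifuging, filtering, incubation, labeling, rinsing, titration, and weighing.
That leaves cooling with no forced order relative to mixing — 1.

1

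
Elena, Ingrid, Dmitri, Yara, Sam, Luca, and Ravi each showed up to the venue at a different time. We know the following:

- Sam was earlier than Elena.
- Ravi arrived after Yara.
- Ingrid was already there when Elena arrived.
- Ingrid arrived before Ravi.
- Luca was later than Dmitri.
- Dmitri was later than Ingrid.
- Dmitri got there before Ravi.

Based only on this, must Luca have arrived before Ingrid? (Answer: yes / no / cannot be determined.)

Tracing the constraints gives Ingrid → Dmitri → Luca, so Ingrid must come before Luca.
That means Luca cannot be before Ingrid.

no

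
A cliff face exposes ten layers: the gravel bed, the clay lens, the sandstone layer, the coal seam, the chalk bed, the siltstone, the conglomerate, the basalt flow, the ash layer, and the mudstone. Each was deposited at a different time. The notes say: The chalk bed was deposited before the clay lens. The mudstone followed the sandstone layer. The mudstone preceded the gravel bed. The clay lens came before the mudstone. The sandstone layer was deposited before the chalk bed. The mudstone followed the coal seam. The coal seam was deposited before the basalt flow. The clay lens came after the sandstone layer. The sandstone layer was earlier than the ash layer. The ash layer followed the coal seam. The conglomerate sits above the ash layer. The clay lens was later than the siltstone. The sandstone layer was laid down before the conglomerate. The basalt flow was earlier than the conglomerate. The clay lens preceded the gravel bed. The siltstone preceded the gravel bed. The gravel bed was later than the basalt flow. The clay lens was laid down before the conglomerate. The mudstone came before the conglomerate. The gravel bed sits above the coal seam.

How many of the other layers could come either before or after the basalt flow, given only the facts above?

Forced before the basalt flow: the coal seam; forced after the basalt flow: the conglomerate and the gravel bed.
That leaves the ash layer, the chalk bed, the clay lens, the mudstone, the sandstone layer, and the siltstone with no forced order relative to the basalt flow — 6.

6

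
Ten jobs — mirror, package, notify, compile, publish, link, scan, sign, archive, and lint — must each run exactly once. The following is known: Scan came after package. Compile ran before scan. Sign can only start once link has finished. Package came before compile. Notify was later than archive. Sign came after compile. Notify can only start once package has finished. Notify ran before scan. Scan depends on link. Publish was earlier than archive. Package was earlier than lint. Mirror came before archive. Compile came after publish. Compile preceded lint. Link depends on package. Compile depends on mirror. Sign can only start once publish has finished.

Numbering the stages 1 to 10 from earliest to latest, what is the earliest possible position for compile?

4

Mirror, package, and publish must all come before compile — 3 forced predecessors.
Nothing else is forced ahead of compile, so its earliest slot is position 3 + 1 = 4.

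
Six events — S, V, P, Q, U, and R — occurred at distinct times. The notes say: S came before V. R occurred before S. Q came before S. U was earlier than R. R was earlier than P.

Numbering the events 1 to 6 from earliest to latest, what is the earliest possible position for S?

4

Q, R, and U must all come before S — 3 forced predecessors.
Nothing else is forced ahead of S, so its earliest slot is position 3 + 1 = 4.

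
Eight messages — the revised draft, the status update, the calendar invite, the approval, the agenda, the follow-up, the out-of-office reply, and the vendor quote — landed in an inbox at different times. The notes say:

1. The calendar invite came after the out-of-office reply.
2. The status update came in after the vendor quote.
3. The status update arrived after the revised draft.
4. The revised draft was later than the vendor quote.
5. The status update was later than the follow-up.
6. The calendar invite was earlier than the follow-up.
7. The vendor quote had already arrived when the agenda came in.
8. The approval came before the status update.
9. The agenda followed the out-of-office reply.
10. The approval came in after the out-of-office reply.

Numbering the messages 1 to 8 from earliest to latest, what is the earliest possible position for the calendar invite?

2

The out-of-office reply must come before the calendar invite — 1 forced predecessor.
Nothing else is forced ahead of the calendar invite, so its earliest slot is position 1 + 1 = 2.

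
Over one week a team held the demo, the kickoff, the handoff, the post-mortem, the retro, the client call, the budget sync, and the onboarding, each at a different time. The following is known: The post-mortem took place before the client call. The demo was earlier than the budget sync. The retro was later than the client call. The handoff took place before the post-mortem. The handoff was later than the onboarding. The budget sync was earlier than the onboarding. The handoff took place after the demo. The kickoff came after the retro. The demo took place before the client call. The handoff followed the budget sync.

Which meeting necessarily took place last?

Every other meeting has a chain of constraints placing it before the kickoff, so the kickoff is last.

the kickoff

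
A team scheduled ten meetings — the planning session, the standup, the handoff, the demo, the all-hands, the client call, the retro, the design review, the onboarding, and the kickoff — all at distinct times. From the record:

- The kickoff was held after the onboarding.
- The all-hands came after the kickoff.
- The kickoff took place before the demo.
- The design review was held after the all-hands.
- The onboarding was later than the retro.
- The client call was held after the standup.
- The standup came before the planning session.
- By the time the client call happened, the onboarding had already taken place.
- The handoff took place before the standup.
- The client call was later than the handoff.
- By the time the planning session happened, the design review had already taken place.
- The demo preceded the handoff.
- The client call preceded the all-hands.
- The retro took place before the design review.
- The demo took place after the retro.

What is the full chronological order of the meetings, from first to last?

the retro, the onboarding, the kickoff, the demo, the handoff, the standup, the client call, the all-hands, the design review, the planning session

The constraints fix every adjacent pair, so only one ordering works:
the retro → the onboarding → the kickoff → the demo → the handoff → the standup → the client call → the all-hands → the design review → the planning session.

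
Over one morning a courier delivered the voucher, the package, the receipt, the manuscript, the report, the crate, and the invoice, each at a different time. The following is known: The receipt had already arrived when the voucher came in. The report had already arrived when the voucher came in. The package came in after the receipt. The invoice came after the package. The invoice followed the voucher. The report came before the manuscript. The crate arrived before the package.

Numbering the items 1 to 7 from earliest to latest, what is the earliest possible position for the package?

3

The crate and the receipt must both come before the package — 2 forced predecessors.
Nothing else is forced ahead of the package, so its earliest slot is position 2 + 1 = 3.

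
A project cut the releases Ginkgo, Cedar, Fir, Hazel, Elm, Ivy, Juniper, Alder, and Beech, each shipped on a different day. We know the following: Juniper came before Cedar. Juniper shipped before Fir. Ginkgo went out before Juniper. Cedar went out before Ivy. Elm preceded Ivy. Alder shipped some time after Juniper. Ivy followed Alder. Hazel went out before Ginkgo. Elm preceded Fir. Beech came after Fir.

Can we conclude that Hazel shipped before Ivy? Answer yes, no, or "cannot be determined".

yes

Chain the constraints: Hazel → Ginkgo → Juniper → Alder → Ivy. Each link is directly stated, so Hazel comes before Ivy.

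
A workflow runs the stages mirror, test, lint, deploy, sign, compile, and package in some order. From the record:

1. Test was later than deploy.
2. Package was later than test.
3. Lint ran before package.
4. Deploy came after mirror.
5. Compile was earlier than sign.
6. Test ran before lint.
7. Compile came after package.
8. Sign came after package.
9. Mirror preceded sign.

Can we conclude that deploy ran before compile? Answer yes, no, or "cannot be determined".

yes

Chain the constraints: deploy → test → package → compile. Each link is directly stated, so deploy comes before compile.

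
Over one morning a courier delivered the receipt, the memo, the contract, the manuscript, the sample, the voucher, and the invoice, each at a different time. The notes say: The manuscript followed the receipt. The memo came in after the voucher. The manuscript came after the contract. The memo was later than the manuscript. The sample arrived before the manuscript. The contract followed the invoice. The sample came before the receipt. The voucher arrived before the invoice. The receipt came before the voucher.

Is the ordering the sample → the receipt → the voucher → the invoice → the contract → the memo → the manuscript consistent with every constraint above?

The constraints require the manuscript before the memo, but in the proposed sequence the memo appears ahead of the manuscript. That one violation is enough.

no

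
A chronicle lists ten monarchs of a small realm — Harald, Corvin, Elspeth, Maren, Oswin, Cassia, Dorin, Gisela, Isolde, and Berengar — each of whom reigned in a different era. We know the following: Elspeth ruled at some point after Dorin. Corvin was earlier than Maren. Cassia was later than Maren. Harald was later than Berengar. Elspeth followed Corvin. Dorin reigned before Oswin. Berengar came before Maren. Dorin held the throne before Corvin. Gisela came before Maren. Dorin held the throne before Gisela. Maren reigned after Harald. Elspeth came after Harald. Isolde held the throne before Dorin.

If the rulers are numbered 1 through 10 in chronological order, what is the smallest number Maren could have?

Berengar, Corvin, Dorin, Gisela, Harald, and Isolde must all come before Maren — 6 forced predecessors.
Nothing else is forced ahead of Maren, so their earliest slot is position 6 + 1 = 7.

7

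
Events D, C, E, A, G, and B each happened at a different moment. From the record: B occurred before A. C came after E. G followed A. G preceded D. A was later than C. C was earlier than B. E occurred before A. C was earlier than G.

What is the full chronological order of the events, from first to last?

E, C, B, A, G, D

The constraints fix every adjacent pair, so only one ordering works:
E → C → B → A → G → D.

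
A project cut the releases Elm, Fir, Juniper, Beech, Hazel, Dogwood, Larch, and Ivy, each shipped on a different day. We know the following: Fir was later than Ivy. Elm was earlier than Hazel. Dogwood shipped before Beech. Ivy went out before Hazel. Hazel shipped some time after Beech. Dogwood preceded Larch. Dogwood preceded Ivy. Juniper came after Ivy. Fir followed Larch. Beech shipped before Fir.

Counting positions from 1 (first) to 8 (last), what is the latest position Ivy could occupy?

5

Ivy must come before Fir, Hazel, and Juniper — 3 releases forced after it.
Everything else can be placed before Ivy in some valid order, so Ivy can sit as late as position 8 − 3 = 5.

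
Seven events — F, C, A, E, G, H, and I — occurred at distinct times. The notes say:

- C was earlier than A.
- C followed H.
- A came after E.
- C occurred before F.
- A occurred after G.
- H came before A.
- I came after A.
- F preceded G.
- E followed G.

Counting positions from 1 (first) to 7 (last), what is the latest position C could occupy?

2

C must come before A, E, F, G, and I — 5 events forced after it.
Everything else can be placed before C in some valid order, so C can sit as late as position 7 − 5 = 2.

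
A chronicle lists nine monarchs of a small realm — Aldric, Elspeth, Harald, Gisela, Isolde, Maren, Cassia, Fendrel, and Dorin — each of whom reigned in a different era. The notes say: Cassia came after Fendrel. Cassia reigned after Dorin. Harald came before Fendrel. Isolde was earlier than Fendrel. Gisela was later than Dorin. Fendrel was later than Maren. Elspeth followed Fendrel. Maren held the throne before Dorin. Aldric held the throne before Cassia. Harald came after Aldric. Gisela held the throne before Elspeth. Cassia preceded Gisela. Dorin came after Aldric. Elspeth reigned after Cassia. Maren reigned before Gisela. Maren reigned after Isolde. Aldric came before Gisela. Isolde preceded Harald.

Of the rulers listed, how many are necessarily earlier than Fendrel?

Directly stated before Fendrel: Harald, Isolde, and Maren.
Aldric reaches Fendrel via Aldric → Harald → Fendrel.
No chain forces Elspeth (or any of the others) ahead of Fendrel.
That's Aldric, Harald, Isolde, and Maren — 4 in all.

4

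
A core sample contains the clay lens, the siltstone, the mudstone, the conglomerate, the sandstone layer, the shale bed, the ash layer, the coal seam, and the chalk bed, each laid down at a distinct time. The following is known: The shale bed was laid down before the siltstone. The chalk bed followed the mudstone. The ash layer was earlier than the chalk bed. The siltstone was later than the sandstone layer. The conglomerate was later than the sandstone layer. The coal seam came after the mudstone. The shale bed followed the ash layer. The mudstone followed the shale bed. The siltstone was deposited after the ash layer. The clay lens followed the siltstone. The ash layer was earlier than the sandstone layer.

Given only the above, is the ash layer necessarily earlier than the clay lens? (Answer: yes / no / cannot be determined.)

yes

Chain the constraints: the ash layer → the siltstone → the clay lens. Each link is directly stated, so the ash layer comes before the clay lens.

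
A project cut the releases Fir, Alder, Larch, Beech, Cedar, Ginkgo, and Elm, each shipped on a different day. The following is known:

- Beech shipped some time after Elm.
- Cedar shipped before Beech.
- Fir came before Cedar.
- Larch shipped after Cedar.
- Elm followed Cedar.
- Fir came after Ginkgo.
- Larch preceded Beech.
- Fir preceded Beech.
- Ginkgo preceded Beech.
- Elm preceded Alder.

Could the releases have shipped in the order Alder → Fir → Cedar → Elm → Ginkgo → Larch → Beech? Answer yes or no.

no

The constraints require Elm before Alder, but in the proposed sequence Alder appears ahead of Elm. That one violation is enough.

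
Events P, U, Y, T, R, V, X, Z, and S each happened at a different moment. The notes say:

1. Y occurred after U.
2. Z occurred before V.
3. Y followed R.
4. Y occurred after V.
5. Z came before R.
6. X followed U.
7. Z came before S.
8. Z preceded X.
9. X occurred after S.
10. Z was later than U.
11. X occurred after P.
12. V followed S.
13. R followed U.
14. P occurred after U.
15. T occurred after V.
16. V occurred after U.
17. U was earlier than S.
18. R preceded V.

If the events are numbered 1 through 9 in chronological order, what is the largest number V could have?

7

V must come before T and Y — 2 events forced after it.
Everything else can be placed before V in some valid order, so V can sit as late as position 9 − 2 = 7.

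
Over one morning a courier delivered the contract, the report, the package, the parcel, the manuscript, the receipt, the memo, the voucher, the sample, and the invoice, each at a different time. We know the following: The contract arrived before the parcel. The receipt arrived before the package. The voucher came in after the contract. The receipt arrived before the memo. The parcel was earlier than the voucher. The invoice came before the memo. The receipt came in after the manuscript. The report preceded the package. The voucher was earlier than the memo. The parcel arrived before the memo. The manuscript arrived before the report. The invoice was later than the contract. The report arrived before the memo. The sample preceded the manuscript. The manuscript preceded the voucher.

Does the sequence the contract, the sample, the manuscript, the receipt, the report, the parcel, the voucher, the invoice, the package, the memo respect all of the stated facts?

yes

Check each stated constraint against the proposed order — e.g. the contract is ahead of the voucher; the contract is ahead of the invoice. Every pair is in the required order; nothing is violated.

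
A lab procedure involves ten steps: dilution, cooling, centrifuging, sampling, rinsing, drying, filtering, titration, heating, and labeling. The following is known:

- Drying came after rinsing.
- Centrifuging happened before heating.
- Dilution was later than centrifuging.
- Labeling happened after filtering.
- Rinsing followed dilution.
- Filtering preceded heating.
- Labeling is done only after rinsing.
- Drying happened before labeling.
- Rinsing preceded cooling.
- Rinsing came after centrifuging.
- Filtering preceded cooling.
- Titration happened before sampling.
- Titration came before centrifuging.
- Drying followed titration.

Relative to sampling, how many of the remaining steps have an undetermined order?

8

Forced before sampling: titration.
That leaves centrifuging, cooling, dilution, drying, filtering, heating, labeling, and rinsing with no forced order relative to sampling — 8.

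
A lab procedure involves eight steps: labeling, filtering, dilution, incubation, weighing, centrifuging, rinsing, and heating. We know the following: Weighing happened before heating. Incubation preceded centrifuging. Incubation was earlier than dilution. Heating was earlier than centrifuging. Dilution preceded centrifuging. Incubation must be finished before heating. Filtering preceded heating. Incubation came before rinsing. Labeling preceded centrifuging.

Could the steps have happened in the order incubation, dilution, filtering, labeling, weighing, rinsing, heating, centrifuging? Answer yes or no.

Check each stated constraint against the proposed order — e.g. dilution is ahead of centrifuging; incubation is ahead of centrifuging. Every pair is in the required order; nothing is violated.

yes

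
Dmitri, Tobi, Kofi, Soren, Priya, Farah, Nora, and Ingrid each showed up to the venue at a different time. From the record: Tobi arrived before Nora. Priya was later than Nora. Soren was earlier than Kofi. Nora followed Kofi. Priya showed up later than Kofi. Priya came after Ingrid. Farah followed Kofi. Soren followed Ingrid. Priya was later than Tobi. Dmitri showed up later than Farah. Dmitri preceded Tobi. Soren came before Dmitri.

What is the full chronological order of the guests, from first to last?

The constraints fix every adjacent pair, so only one ordering works:
Ingrid → Soren → Kofi → Farah → Dmitri → Tobi → Nora → Priya.

Ingrid, Soren, Kofi, Farah, Dmitri, Tobi, Nora, Priya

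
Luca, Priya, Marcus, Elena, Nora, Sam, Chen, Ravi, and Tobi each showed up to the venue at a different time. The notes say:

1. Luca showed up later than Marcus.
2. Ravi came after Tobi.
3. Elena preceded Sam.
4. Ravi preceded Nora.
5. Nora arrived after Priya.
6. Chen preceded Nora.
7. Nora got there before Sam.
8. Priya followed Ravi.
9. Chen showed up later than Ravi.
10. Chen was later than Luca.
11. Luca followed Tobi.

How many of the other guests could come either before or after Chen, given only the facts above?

Forced before Chen: Luca, Marcus, Ravi, and Tobi; forced after Chen: Nora and Sam.
That leaves Elena and Priya with no forced order relative to Chen — 2.

2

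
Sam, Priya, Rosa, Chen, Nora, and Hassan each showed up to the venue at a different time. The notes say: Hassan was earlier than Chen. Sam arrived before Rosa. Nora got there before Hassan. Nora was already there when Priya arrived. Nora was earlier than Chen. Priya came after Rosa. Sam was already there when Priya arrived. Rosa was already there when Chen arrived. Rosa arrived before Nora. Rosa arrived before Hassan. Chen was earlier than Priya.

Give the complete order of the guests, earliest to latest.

Sam, Rosa, Nora, Hassan, Chen, Priya

The constraints fix every adjacent pair, so only one ordering works:
Sam → Rosa → Nora → Hassan → Chen → Priya.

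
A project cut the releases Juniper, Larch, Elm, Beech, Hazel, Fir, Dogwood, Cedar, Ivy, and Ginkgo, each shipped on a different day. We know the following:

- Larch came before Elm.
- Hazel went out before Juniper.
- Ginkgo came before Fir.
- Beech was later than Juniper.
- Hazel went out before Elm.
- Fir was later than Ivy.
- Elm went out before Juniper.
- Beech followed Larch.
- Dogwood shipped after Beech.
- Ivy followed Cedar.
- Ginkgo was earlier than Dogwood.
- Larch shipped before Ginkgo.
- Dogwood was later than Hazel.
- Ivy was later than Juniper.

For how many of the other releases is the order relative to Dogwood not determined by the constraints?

Forced before Dogwood: Beech, Elm, Ginkgo, Hazel, Juniper, and Larch.
That leaves Cedar, Fir, and Ivy with no forced order relative to Dogwood — 3.

3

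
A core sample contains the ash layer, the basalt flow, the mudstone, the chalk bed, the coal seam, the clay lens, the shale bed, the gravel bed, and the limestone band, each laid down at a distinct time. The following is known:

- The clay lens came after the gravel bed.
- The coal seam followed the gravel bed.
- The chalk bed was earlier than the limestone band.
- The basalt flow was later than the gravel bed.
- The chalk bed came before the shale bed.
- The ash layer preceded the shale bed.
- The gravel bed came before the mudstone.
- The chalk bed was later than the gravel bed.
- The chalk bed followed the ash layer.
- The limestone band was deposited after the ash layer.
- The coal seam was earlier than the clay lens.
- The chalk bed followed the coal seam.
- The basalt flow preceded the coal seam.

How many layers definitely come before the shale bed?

Directly stated before the shale bed: the ash layer and the chalk bed.
The basalt flow reaches the shale bed via the basalt flow → the coal seam → the chalk bed → the shale bed.
The coal seam reaches the shale bed via the coal seam → the chalk bed → the shale bed.
The gravel bed reaches the shale bed via the gravel bed → the chalk bed → the shale bed.
No chain forces the limestone band (or any of the others) ahead of the shale bed.
That's the ash layer, the basalt flow, the chalk bed, the coal seam, and the gravel bed — 5 in all.

5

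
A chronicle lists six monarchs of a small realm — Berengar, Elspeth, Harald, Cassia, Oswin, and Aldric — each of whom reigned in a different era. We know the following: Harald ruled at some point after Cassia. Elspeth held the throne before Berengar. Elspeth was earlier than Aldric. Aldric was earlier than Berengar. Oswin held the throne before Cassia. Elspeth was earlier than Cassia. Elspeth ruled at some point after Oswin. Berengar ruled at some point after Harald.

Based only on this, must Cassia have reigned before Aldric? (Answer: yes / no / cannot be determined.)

cannot be determined

No chain of stated constraints runs from Cassia to Aldric, and none runs from Aldric to Cassia either.
So the relative order of Cassia and Aldric is not fixed by the given facts.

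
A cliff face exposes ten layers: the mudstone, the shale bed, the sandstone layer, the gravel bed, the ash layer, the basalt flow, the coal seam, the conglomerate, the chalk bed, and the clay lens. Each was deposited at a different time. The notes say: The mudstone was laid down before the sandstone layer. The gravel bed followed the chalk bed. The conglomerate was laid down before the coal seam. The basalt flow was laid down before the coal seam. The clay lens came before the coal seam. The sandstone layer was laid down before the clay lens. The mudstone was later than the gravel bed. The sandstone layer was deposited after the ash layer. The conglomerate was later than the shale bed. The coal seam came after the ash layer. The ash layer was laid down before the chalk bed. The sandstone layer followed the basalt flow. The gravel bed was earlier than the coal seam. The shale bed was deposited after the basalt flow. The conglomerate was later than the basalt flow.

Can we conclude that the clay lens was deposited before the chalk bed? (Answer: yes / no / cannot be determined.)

Tracing the constraints gives the chalk bed → the gravel bed → the mudstone → the sandstone layer → the clay lens, so the chalk bed must come before the clay lens.
That means the clay lens cannot be before the chalk bed.

no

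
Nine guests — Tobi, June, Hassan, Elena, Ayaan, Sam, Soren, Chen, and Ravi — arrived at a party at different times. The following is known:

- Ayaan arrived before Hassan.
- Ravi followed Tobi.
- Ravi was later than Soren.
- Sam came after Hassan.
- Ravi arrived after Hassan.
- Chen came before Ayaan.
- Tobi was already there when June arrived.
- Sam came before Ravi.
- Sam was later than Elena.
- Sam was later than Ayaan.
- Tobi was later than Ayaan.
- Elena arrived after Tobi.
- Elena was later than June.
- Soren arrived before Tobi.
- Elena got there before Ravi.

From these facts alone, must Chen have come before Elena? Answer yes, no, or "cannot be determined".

yes

Chain the constraints: Chen → Ayaan → Tobi → Elena. Each link is directly stated, so Chen comes before Elena.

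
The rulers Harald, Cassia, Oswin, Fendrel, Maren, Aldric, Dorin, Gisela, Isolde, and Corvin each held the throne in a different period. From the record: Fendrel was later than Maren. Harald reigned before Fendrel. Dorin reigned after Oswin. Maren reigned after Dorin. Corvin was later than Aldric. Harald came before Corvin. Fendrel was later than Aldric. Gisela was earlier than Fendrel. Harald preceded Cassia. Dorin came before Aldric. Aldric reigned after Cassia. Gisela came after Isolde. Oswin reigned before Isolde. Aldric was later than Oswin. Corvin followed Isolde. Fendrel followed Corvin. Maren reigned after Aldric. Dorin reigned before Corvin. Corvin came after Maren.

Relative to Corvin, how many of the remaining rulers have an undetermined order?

Forced before Corvin: Aldric, Cassia, Dorin, Harald, Isolde, Maren, and Oswin; forced after Corvin: Fendrel.
That leaves Gisela with no forced order relative to Corvin — 1.

1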